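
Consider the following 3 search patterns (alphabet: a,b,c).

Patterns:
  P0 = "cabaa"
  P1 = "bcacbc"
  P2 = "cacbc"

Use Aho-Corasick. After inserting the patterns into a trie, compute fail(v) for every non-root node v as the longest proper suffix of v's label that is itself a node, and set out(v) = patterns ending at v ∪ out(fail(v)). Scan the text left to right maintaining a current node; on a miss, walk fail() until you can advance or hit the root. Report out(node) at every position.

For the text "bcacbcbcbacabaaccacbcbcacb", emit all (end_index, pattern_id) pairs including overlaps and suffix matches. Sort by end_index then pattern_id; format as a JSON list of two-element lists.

Construct AC machine:
Trie nodes:
  n0 'ε': b→6 c→1
  n1 'c': a→2
  n2 'ca': b→3 c→12
  n3 'cab': a→4
  n4 'caba': a→5
  n5 'cabaa': ·  [P0 ends]
  n6 'b': c→7
  n7 'bc': a→8
  n8 'bca': c→9
  n9 'bcac': b→10
  n10 'bcacb': c→11
  n11 'bcacbc': ·  [P1 ends]
  n12 'cac': b→13
  n13 'cacb': c→14
  n14 'cacbc': ·  [P2 ends]

BFS fail/out derivation:
  n1('c'): parent n0 fail=0; on 'c' 0 → fail=0;  out ∅∪∅=∅
  n6('b'): parent n0 fail=0; on 'b' 0 → fail=0;  out ∅∪∅=∅
  n2('ca'): parent n1 fail=0; on 'a' 0 → fail=0;  out ∅∪∅=∅
  n7('bc'): parent n6 fail=0; on 'c' 0 → fail=1;  out ∅∪∅=∅
  n3('cab'): parent n2 fail=0; on 'b' 0 → fail=6;  out ∅∪∅=∅
  n8('bca'): parent n7 fail=1; on 'a' 1 → fail=2;  out ∅∪∅=∅
  n12('cac'): parent n2 fail=0; on 'c' 0 → fail=1;  out ∅∪∅=∅
  n4('caba'): parent n3 fail=6; on 'a' 6→0 → fail=0;  out ∅∪∅=∅
  n9('bcac'): parent n8 fail=2; on 'c' 2 → fail=12;  out ∅∪∅=∅
  n13('cacb'): parent n12 fail=1; on 'b' 1→0 → fail=6;  out ∅∪∅=∅
  n5('cabaa'): parent n4 fail=0; on 'a' 0 → fail=0;  out {0}∪∅={0}
  n10('bcacb'): parent n9 fail=12; on 'b' 12 → fail=13;  out ∅∪∅=∅
  n14('cacbc'): parent n13 fail=6; on 'c' 6 → fail=7;  out {2}∪∅={2}
  n11('bcacbc'): parent n10 fail=13; on 'c' 13 → fail=14;  out {1}∪{2}={1,2}

Run:
pos 0 'b': at 6
pos 1 'c': at 7
pos 2 'a': at 8
pos 3 'c': at 9
pos 4 'b': at 10
pos 5 'c': at 11  ** P1@[0:5],P2@[1:5]
pos 6 'b': at 6 ·f
pos 7 'c': at 7
pos 8 'b': at 6 ·f
pos 9 'a': at 0 ·f
pos 10 'c': at 1
pos 11 'a': at 2
pos 12 'b': at 3
pos 13 'a': at 4
pos 14 'a': at 5  ** P0@[10:14]
pos 15 'c': at 1 ·f
pos 16 'c': at 1 ·f
pos 17 'a': at 2
pos 18 'c': at 12
pos 19 'b': at 13
pos 20 'c': at 14  ** P2@[16:20]
pos 21 'b': at 6 ·f
pos 22 'c': at 7
pos 23 'a': at 8
pos 24 'c': at 9
pos 25 'b': at 10

Matches: [[5,1],[5,2],[14,0],[20,2]]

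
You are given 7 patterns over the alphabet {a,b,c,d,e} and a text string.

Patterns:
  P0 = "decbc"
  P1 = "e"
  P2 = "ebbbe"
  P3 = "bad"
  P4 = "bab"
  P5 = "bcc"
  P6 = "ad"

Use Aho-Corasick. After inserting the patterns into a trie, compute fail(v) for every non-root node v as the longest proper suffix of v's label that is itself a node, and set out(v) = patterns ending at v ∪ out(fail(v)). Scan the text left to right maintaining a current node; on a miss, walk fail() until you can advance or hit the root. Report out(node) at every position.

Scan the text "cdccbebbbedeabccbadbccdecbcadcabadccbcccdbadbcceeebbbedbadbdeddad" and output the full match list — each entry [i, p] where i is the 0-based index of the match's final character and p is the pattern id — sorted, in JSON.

Build:
Trie nodes:
  0='ε' goto a→17 b→11 d→1 e→6
  1='d' goto e→2
  2='de' goto c→3
  3='dec' goto b→4
  4='decb' goto c→5
  5='decbc' goto ·  [P0 ends]
  6='e' goto b→7  [P1 ends]
  7='eb' goto b→8
  8='ebb' goto b→9
  9='ebbb' goto e→10
  10='ebbbe' goto ·  [P2 ends]
  11='b' goto a→12 c→15
  12='ba' goto b→14 d→13
  13='bad' goto ·  [P3 ends]
  14='bab' goto ·  [P4 ends]
  15='bc' goto c→16
  16='bcc' goto ·  [P5 ends]
  17='a' goto d→18
  18='ad' goto ·  [P6 ends]

Failure links (BFS by depth):
  n1('d'): parent n0 fail=0; on 'd' 0 → fail=0;  out ∅∪∅=∅
  n6('e'): parent n0 fail=0; on 'e' 0 → fail=0;  out {1}∪∅={1}
  n11('b'): parent n0 fail=0; on 'b' 0 → fail=0;  out ∅∪∅=∅
  n17('a'): parent n0 fail=0; on 'a' 0 → fail=0;  out ∅∪∅=∅
  n2('de'): parent n1 fail=0; on 'e' 0 → fail=6;  out ∅∪{1}={1}
  n7('eb'): parent n6 fail=0; on 'b' 0 → fail=11;  out ∅∪∅=∅
  n12('ba'): parent n11 fail=0; on 'a' 0 → fail=17;  out ∅∪∅=∅
  n15('bc'): parent n11 fail=0; on 'c' 0 → fail=0;  out ∅∪∅=∅
  n18('ad'): parent n17 fail=0; on 'd' 0 → fail=1;  out {6}∪∅={6}
  n3('dec'): parent n2 fail=6; on 'c' 6→0 → fail=0;  out ∅∪∅=∅
  n8('ebb'): parent n7 fail=11; on 'b' 11→0 → fail=11;  out ∅∪∅=∅
  n13('bad'): parent n12 fail=17; on 'd' 17 → fail=18;  out {3}∪{6}={3,6}
  n14('bab'): parent n12 fail=17; on 'b' 17→0 → fail=11;  out {4}∪∅={4}
  n16('bcc'): parent n15 fail=0; on 'c' 0 → fail=0;  out {5}∪∅={5}
  n4('decb'): parent n3 fail=0; on 'b' 0 → fail=11;  out ∅∪∅=∅
  n9('ebbb'): parent n8 fail=11; on 'b' 11→0 → fail=11;  out ∅∪∅=∅
  n5('decbc'): parent n4 fail=11; on 'c' 11 → fail=15;  out {0}∪∅={0}
  n10('ebbbe'): parent n9 fail=11; on 'e' 11→0 → fail=6;  out {2}∪{1}={1,2}

Run:
[0] read 'c'  n0⇒n0
[1] read 'd'  n0⇒n1
[2] read 'c'  n1⇒n0 ·f
[3] read 'c'  n0⇒n0
[4] read 'b'  n0⇒n11
[5] read 'e'  n11⇒n6 ·f  ** P1@[5:5]
[6] read 'b'  n6⇒n7
[7] read 'b'  n7⇒n8
[8] read 'b'  n8⇒n9
[9] read 'e'  n9⇒n10  ** P1@[9:9],P2@[5:9]
[10] read 'd'  n10⇒n1 ·f
[11] read 'e'  n1⇒n2  ** P1@[11:11]
[12] read 'a'  n2⇒n17 ·f
[13] read 'b'  n17⇒n11 ·f
[14] read 'c'  n11⇒n15
[15] read 'c'  n15⇒n16  ** P5@[13:15]
[16] read 'b'  n16⇒n11 ·f
[17] read 'a'  n11⇒n12
[18] read 'd'  n12⇒n13  ** P3@[16:18],P6@[17:18]
[19] read 'b'  n13⇒n11 ·f
[20] read 'c'  n11⇒n15
[21] read 'c'  n15⇒n16  ** P5@[19:21]
[22] read 'd'  n16⇒n1 ·f
[23] read 'e'  n1⇒n2  ** P1@[23:23]
[24] read 'c'  n2⇒n3
[25] read 'b'  n3⇒n4
[26] read 'c'  n4⇒n5  ** P0@[22:26]
[27] read 'a'  n5⇒n17 ·f
[28] read 'd'  n17⇒n18  ** P6@[27:28]
[29] read 'c'  n18⇒n0 ·f
[30] read 'a'  n0⇒n17
[31] read 'b'  n17⇒n11 ·f
[32] read 'a'  n11⇒n12
[33] read 'd'  n12⇒n13  ** P3@[31:33],P6@[32:33]
[34] read 'c'  n13⇒n0 ·f
[35] read 'c'  n0⇒n0
[36] read 'b'  n0⇒n11
[37] read 'c'  n11⇒n15
[38] read 'c'  n15⇒n16  ** P5@[36:38]
[39] read 'c'  n16⇒n0 ·f
[40] read 'd'  n0⇒n1
[41] read 'b'  n1⇒n11 ·f
[42] read 'a'  n11⇒n12
[43] read 'd'  n12⇒n13  ** P3@[41:43],P6@[42:43]
[44] read 'b'  n13⇒n11 ·f
[45] read 'c'  n11⇒n15
[46] read 'c'  n15⇒n16  ** P5@[44:46]
[47] read 'e'  n16⇒n6 ·f  ** P1@[47:47]
[48] read 'e'  n6⇒n6 ·f  ** P1@[48:48]
[49] read 'e'  n6⇒n6 ·f  ** P1@[49:49]
[50] read 'b'  n6⇒n7
[51] read 'b'  n7⇒n8
[52] read 'b'  n8⇒n9
[53] read 'e'  n9⇒n10  ** P1@[53:53],P2@[49:53]
[54] read 'd'  n10⇒n1 ·f
[55] read 'b'  n1⇒n11 ·f
[56] read 'a'  n11⇒n12
[57] read 'd'  n12⇒n13  ** P3@[55:57],P6@[56:57]
[58] read 'b'  n13⇒n11 ·f
[59] read 'd'  n11⇒n1 ·f
[60] read 'e'  n1⇒n2  ** P1@[60:60]
[61] read 'd'  n2⇒n1 ·f
[62] read 'd'  n1⇒n1 ·f
[63] read 'a'  n1⇒n17 ·f
[64] read 'd'  n17⇒n18  ** P6@[63:64]

Matches: [[5,1],[9,1],[9,2],[11,1],[15,5],[18,3],[18,6],[21,5],[23,1],[26,0],[28,6],[33,3],[33,6],[38,5],[43,3],[43,6],[46,5],[47,1],[48,1],[49,1],[53,1],[53,2],[57,3],[57,6],[60,1],[64,6]]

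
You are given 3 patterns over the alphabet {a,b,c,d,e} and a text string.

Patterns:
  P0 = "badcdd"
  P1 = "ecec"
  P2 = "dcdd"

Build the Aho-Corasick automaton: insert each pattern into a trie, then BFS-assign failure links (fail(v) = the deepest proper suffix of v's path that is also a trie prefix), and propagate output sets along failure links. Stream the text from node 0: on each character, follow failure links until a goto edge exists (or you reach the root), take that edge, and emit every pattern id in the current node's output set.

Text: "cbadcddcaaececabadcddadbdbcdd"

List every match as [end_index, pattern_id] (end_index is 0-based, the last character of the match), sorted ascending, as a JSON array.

Construct AC machine:
Trie (insert patterns):
  0='ε' goto b→1 d→11 e→7
  1='b' goto a→2
  2='ba' goto d→3
  3='bad' goto c→4
  4='badc' goto d→5
  5='badcd' goto d→6
  6='badcdd' goto ·  ←P0
  7='e' goto c→8
  8='ec' goto e→9
  9='ece' goto c→10
  10='ecec' goto ·  ←P1
  11='d' goto c→12
  12='dc' goto d→13
  13='dcd' goto d→14
  14='dcdd' goto ·  ←P2

BFS fail/out derivation:
  fail(1) 'b': from fail(0)=0 chase 'b': 0 ⇒ 0;  out=∅∪out(0)=∅
  fail(7) 'e': from fail(0)=0 chase 'e': 0 ⇒ 0;  out=∅∪out(0)=∅
  fail(11) 'd': from fail(0)=0 chase 'd': 0 ⇒ 0;  out=∅∪out(0)=∅
  fail(2) 'ba': from fail(1)=0 chase 'a': 0 ⇒ 0;  out=∅∪out(0)=∅
  fail(8) 'ec': from fail(7)=0 chase 'c': 0 ⇒ 0;  out=∅∪out(0)=∅
  fail(12) 'dc': from fail(11)=0 chase 'c': 0 ⇒ 0;  out=∅∪out(0)=∅
  fail(3) 'bad': from fail(2)=0 chase 'd': 0 ⇒ 11;  out=∅∪out(11)=∅
  fail(9) 'ece': from fail(8)=0 chase 'e': 0 ⇒ 7;  out=∅∪out(7)=∅
  fail(13) 'dcd': from fail(12)=0 chase 'd': 0 ⇒ 11;  out=∅∪out(11)=∅
  fail(4) 'badc': from fail(3)=11 chase 'c': 11 ⇒ 12;  out=∅∪out(12)=∅
  fail(10) 'ecec': from fail(9)=7 chase 'c': 7 ⇒ 8;  out={1}∪out(8)={1}
  fail(14) 'dcdd': from fail(13)=11 chase 'd': 11→0 ⇒ 11;  out={2}∪out(11)={2}
  fail(5) 'badcd': from fail(4)=12 chase 'd': 12 ⇒ 13;  out=∅∪out(13)=∅
  fail(6) 'badcdd': from fail(5)=13 chase 'd': 13 ⇒ 14;  out={0}∪out(14)={0,2}

Run:
[0] read 'c'  n0⇒n0
[1] read 'b'  n0⇒n1
[2] read 'a'  n1⇒n2
[3] read 'd'  n2⇒n3
[4] read 'c'  n3⇒n4
[5] read 'd'  n4⇒n5
[6] read 'd'  n5⇒n6  emit P0@[1:6],P2@[3:6]
[7] read 'c'  n6⇒n12 (fail-walked)
[8] read 'a'  n12⇒n0 (fail-walked)
[9] read 'a'  n0⇒n0
[10] read 'e'  n0⇒n7
[11] read 'c'  n7⇒n8
[12] read 'e'  n8⇒n9
[13] read 'c'  n9⇒n10  emit P1@[10:13]
[14] read 'a'  n10⇒n0 (fail-walked)
[15] read 'b'  n0⇒n1
[16] read 'a'  n1⇒n2
[17] read 'd'  n2⇒n3
[18] read 'c'  n3⇒n4
[19] read 'd'  n4⇒n5
[20] read 'd'  n5⇒n6  emit P0@[15:20],P2@[17:20]
[21] read 'a'  n6⇒n0 (fail-walked)
[22] read 'd'  n0⇒n11
[23] read 'b'  n11⇒n1 (fail-walked)
[24] read 'd'  n1⇒n11 (fail-walked)
[25] read 'b'  n11⇒n1 (fail-walked)
[26] read 'c'  n1⇒n0 (fail-walked)
[27] read 'd'  n0⇒n11
[28] read 'd'  n11⇒n11 (fail-walked)

Result: [[6,0],[6,2],[13,1],[20,0],[20,2]]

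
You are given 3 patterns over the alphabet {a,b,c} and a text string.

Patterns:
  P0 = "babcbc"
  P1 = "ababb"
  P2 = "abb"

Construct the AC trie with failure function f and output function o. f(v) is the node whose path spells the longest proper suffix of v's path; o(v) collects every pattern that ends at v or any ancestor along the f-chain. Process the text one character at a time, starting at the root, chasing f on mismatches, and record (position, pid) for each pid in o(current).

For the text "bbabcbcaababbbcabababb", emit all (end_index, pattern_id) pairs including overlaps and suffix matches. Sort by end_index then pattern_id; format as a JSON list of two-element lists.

Build:
Trie nodes:
  0='ε' goto a→7 b→1
  1='b' goto a→2
  2='ba' goto b→3
  3='bab' goto c→4
  4='babc' goto b→5
  5='babcb' goto c→6
  6='babcbc' goto ·  [P0 ends]
  7='a' goto b→8
  8='ab' goto a→9 b→12
  9='aba' goto b→10
  10='abab' goto b→11
  11='ababb' goto ·  [P1 ends]
  12='abb' goto ·  [P2 ends]

BFS fail/out derivation:
  fail(1) 'b': from fail(0)=0 chase 'b': 0 ⇒ 0;  out=∅∪out(0)=∅
  fail(7) 'a': from fail(0)=0 chase 'a': 0 ⇒ 0;  out=∅∪out(0)=∅
  fail(2) 'ba': from fail(1)=0 chase 'a': 0 ⇒ 7;  out=∅∪out(7)=∅
  fail(8) 'ab': from fail(7)=0 chase 'b': 0 ⇒ 1;  out=∅∪out(1)=∅
  fail(3) 'bab': from fail(2)=7 chase 'b': 7 ⇒ 8;  out=∅∪out(8)=∅
  fail(9) 'aba': from fail(8)=1 chase 'a': 1 ⇒ 2;  out=∅∪out(2)=∅
  fail(12) 'abb': from fail(8)=1 chase 'b': 1→0 ⇒ 1;  out={2}∪out(1)={2}
  fail(4) 'babc': from fail(3)=8 chase 'c': 8→1→0 ⇒ 0;  out=∅∪out(0)=∅
  fail(10) 'abab': from fail(9)=2 chase 'b': 2 ⇒ 3;  out=∅∪out(3)=∅
  fail(5) 'babcb': from fail(4)=0 chase 'b': 0 ⇒ 1;  out=∅∪out(1)=∅
  fail(11) 'ababb': from fail(10)=3 chase 'b': 3→8 ⇒ 12;  out={1}∪out(12)={1,2}
  fail(6) 'babcbc': from fail(5)=1 chase 'c': 1→0 ⇒ 0;  out={0}∪out(0)={0}

Text stream:
[0] read 'b'  n0⇒n1
[1] read 'b'  n1⇒n1 (via fail)
[2] read 'a'  n1⇒n2
[3] read 'b'  n2⇒n3
[4] read 'c'  n3⇒n4
[5] read 'b'  n4⇒n5
[6] read 'c'  n5⇒n6  → match P0@[1:6]
[7] read 'a'  n6⇒n7 (via fail)
[8] read 'a'  n7⇒n7 (via fail)
[9] read 'b'  n7⇒n8
[10] read 'a'  n8⇒n9
[11] read 'b'  n9⇒n10
[12] read 'b'  n10⇒n11  → match P1@[8:12],P2@[10:12]
[13] read 'b'  n11⇒n1 (via fail)
[14] read 'c'  n1⇒n0 (via fail)
[15] read 'a'  n0⇒n7
[16] read 'b'  n7⇒n8
[17] read 'a'  n8⇒n9
[18] read 'b'  n9⇒n10
[19] read 'a'  n10⇒n9 (via fail)
[20] read 'b'  n9⇒n10
[21] read 'b'  n10⇒n11  → match P1@[17:21],P2@[19:21]

Result: [[6,0],[12,1],[12,2],[21,1],[21,2]]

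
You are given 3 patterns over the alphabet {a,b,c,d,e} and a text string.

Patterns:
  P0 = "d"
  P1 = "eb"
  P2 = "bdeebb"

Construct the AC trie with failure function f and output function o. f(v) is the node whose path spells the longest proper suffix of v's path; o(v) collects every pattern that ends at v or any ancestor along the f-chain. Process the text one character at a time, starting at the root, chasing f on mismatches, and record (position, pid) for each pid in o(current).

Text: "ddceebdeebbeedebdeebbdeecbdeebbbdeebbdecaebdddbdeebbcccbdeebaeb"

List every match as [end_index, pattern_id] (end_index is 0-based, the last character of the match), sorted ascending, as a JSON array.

Build:
Trie nodes:
  n0 'ε': b→4 d→1 e→2
  n1 'd': ·  [P0 ends]
  n2 'e': b→3
  n3 'eb': ·  [P1 ends]
  n4 'b': d→5
  n5 'bd': e→6
  n6 'bde': e→7
  n7 'bdee': b→8
  n8 'bdeeb': b→9
  n9 'bdeebb': ·  [P2 ends]

BFS fail/out derivation:
  fail(1) 'd': from fail(0)=0 chase 'd': 0 ⇒ 0;  out={0}∪out(0)={0}
  fail(2) 'e': from fail(0)=0 chase 'e': 0 ⇒ 0;  out=∅∪out(0)=∅
  fail(4) 'b': from fail(0)=0 chase 'b': 0 ⇒ 0;  out=∅∪out(0)=∅
  fail(3) 'eb': from fail(2)=0 chase 'b': 0 ⇒ 4;  out={1}∪out(4)={1}
  fail(5) 'bd': from fail(4)=0 chase 'd': 0 ⇒ 1;  out=∅∪out(1)={0}
  fail(6) 'bde': from fail(5)=1 chase 'e': 1→0 ⇒ 2;  out=∅∪out(2)=∅
  fail(7) 'bdee': from fail(6)=2 chase 'e': 2→0 ⇒ 2;  out=∅∪out(2)=∅
  fail(8) 'bdeeb': from fail(7)=2 chase 'b': 2 ⇒ 3;  out=∅∪out(3)={1}
  fail(9) 'bdeebb': from fail(8)=3 chase 'b': 3→4→0 ⇒ 4;  out={2}∪out(4)={2}

Text stream:
i=0 'd': node 0→1  emit P0@[0:0]
i=1 'd': node 1→1 (fail-walked)  emit P0@[1:1]
i=2 'c': node 1→0 (fail-walked)
i=3 'e': node 0→2
i=4 'e': node 2→2 (fail-walked)
i=5 'b': node 2→3  emit P1@[4:5]
i=6 'd': node 3→5 (fail-walked)  emit P0@[6:6]
i=7 'e': node 5→6
i=8 'e': node 6→7
i=9 'b': node 7→8  emit P1@[8:9]
i=10 'b': node 8→9  emit P2@[5:10]
i=11 'e': node 9→2 (fail-walked)
i=12 'e': node 2→2 (fail-walked)
i=13 'd': node 2→1 (fail-walked)  emit P0@[13:13]
i=14 'e': node 1→2 (fail-walked)
i=15 'b': node 2→3  emit P1@[14:15]
i=16 'd': node 3→5 (fail-walked)  emit P0@[16:16]
i=17 'e': node 5→6
i=18 'e': node 6→7
i=19 'b': node 7→8  emit P1@[18:19]
i=20 'b': node 8→9  emit P2@[15:20]
i=21 'd': node 9→5 (fail-walked)  emit P0@[21:21]
i=22 'e': node 5→6
i=23 'e': node 6→7
i=24 'c': node 7→0 (fail-walked)
i=25 'b': node 0→4
i=26 'd': node 4→5  emit P0@[26:26]
i=27 'e': node 5→6
i=28 'e': node 6→7
i=29 'b': node 7→8  emit P1@[28:29]
i=30 'b': node 8→9  emit P2@[25:30]
i=31 'b': node 9→4 (fail-walked)
i=32 'd': node 4→5  emit P0@[32:32]
i=33 'e': node 5→6
i=34 'e': node 6→7
i=35 'b': node 7→8  emit P1@[34:35]
i=36 'b': node 8→9  emit P2@[31:36]
i=37 'd': node 9→5 (fail-walked)  emit P0@[37:37]
i=38 'e': node 5→6
i=39 'c': node 6→0 (fail-walked)
i=40 'a': node 0→0
i=41 'e': node 0→2
i=42 'b': node 2→3  emit P1@[41:42]
i=43 'd': node 3→5 (fail-walked)  emit P0@[43:43]
i=44 'd': node 5→1 (fail-walked)  emit P0@[44:44]
i=45 'd': node 1→1 (fail-walked)  emit P0@[45:45]
i=46 'b': node 1→4 (fail-walked)
i=47 'd': node 4→5  emit P0@[47:47]
i=48 'e': node 5→6
i=49 'e': node 6→7
i=50 'b': node 7→8  emit P1@[49:50]
i=51 'b': node 8→9  emit P2@[46:51]
i=52 'c': node 9→0 (fail-walked)
i=53 'c': node 0→0
i=54 'c': node 0→0
i=55 'b': node 0→4
i=56 'd': node 4→5  emit P0@[56:56]
i=57 'e': node 5→6
i=58 'e': node 6→7
i=59 'b': node 7→8  emit P1@[58:59]
i=60 'a': node 8→0 (fail-walked)
i=61 'e': node 0→2
i=62 'b': node 2→3  emit P1@[61:62]

All matches (sorted): [[0,0],[1,0],[5,1],[6,0],[9,1],[10,2],[13,0],[15,1],[16,0],[19,1],[20,2],[21,0],[26,0],[29,1],[30,2],[32,0],[35,1],[36,2],[37,0],[42,1],[43,0],[44,0],[45,0],[47,0],[50,1],[51,2],[56,0],[59,1],[62,1]]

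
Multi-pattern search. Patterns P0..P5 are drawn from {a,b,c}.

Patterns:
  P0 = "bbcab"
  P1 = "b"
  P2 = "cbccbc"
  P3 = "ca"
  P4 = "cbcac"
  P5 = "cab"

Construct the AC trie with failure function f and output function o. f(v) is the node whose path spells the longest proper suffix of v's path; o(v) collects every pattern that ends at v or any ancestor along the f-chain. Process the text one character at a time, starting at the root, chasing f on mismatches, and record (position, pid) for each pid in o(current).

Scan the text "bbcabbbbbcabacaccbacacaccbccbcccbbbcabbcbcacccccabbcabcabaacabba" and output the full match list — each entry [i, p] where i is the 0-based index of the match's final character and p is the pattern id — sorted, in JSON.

Build automaton:
Trie (insert patterns):
  0='ε' goto b→1 c→6
  1='b' goto b→2  [P1 ends]
  2='bb' goto c→3
  3='bbc' goto a→4
  4='bbca' goto b→5
  5='bbcab' goto ·  [P0 ends]
  6='c' goto a→12 b→7
  7='cb' goto c→8
  8='cbc' goto a→13 c→9
  9='cbcc' goto b→10
  10='cbccb' goto c→11
  11='cbccbc' goto ·  [P2 ends]
  12='ca' goto b→15  [P3 ends]
  13='cbca' goto c→14
  14='cbcac' goto ·  [P4 ends]
  15='cab' goto ·  [P5 ends]

BFS fail/out derivation:
  fail(1) 'b': from fail(0)=0 chase 'b': 0 ⇒ 0;  out={1}∪out(0)={1}
  fail(6) 'c': from fail(0)=0 chase 'c': 0 ⇒ 0;  out=∅∪out(0)=∅
  fail(2) 'bb': from fail(1)=0 chase 'b': 0 ⇒ 1;  out=∅∪out(1)={1}
  fail(7) 'cb': from fail(6)=0 chase 'b': 0 ⇒ 1;  out=∅∪out(1)={1}
  fail(12) 'ca': from fail(6)=0 chase 'a': 0 ⇒ 0;  out={3}∪out(0)={3}
  fail(3) 'bbc': from fail(2)=1 chase 'c': 1→0 ⇒ 6;  out=∅∪out(6)=∅
  fail(8) 'cbc': from fail(7)=1 chase 'c': 1→0 ⇒ 6;  out=∅∪out(6)=∅
  fail(15) 'cab': from fail(12)=0 chase 'b': 0 ⇒ 1;  out={5}∪out(1)={1,5}
  fail(4) 'bbca': from fail(3)=6 chase 'a': 6 ⇒ 12;  out=∅∪out(12)={3}
  fail(9) 'cbcc': from fail(8)=6 chase 'c': 6→0 ⇒ 6;  out=∅∪out(6)=∅
  fail(13) 'cbca': from fail(8)=6 chase 'a': 6 ⇒ 12;  out=∅∪out(12)={3}
  fail(5) 'bbcab': from fail(4)=12 chase 'b': 12 ⇒ 15;  out={0}∪out(15)={0,1,5}
  fail(10) 'cbccb': from fail(9)=6 chase 'b': 6 ⇒ 7;  out=∅∪out(7)={1}
  fail(14) 'cbcac': from fail(13)=12 chase 'c': 12→0 ⇒ 6;  out={4}∪out(6)={4}
  fail(11) 'cbccbc': from fail(10)=7 chase 'c': 7 ⇒ 8;  out={2}∪out(8)={2}

Run:
i=0 'b': node 0→1  → match P1@[0:0]
i=1 'b': node 1→2  → match P1@[1:1]
i=2 'c': node 2→3
i=3 'a': node 3→4  → match P3@[2:3]
i=4 'b': node 4→5  → match P0@[0:4],P1@[4:4],P5@[2:4]
i=5 'b': node 5→2 ·f  → match P1@[5:5]
i=6 'b': node 2→2 ·f  → match P1@[6:6]
i=7 'b': node 2→2 ·f  → match P1@[7:7]
i=8 'b': node 2→2 ·f  → match P1@[8:8]
i=9 'c': node 2→3
i=10 'a': node 3→4  → match P3@[9:10]
i=11 'b': node 4→5  → match P0@[7:11],P1@[11:11],P5@[9:11]
i=12 'a': node 5→0 ·f
i=13 'c': node 0→6
i=14 'a': node 6→12  → match P3@[13:14]
i=15 'c': node 12→6 ·f
i=16 'c': node 6→6 ·f
i=17 'b': node 6→7  → match P1@[17:17]
i=18 'a': node 7→0 ·f
i=19 'c': node 0→6
i=20 'a': node 6→12  → match P3@[19:20]
i=21 'c': node 12→6 ·f
i=22 'a': node 6→12  → match P3@[21:22]
i=23 'c': node 12→6 ·f
i=24 'c': node 6→6 ·f
i=25 'b': node 6→7  → match P1@[25:25]
i=26 'c': node 7→8
i=27 'c': node 8→9
i=28 'b': node 9→10  → match P1@[28:28]
i=29 'c': node 10→11  → match P2@[24:29]
i=30 'c': node 11→9 ·f
i=31 'c': node 9→6 ·f
i=32 'b': node 6→7  → match P1@[32:32]
i=33 'b': node 7→2 ·f  → match P1@[33:33]
i=34 'b': node 2→2 ·f  → match P1@[34:34]
i=35 'c': node 2→3
i=36 'a': node 3→4  → match P3@[35:36]
i=37 'b': node 4→5  → match P0@[33:37],P1@[37:37],P5@[35:37]
i=38 'b': node 5→2 ·f  → match P1@[38:38]
i=39 'c': node 2→3
i=40 'b': node 3→7 ·f  → match P1@[40:40]
i=41 'c': node 7→8
i=42 'a': node 8→13  → match P3@[41:42]
i=43 'c': node 13→14  → match P4@[39:43]
i=44 'c': node 14→6 ·f
i=45 'c': node 6→6 ·f
i=46 'c': node 6→6 ·f
i=47 'c': node 6→6 ·f
i=48 'a': node 6→12  → match P3@[47:48]
i=49 'b': node 12→15  → match P1@[49:49],P5@[47:49]
i=50 'b': node 15→2 ·f  → match P1@[50:50]
i=51 'c': node 2→3
i=52 'a': node 3→4  → match P3@[51:52]
i=53 'b': node 4→5  → match P0@[49:53],P1@[53:53],P5@[51:53]
i=54 'c': node 5→6 ·f
i=55 'a': node 6→12  → match P3@[54:55]
i=56 'b': node 12→15  → match P1@[56:56],P5@[54:56]
i=57 'a': node 15→0 ·f
i=58 'a': node 0→0
i=59 'c': node 0→6
i=60 'a': node 6→12  → match P3@[59:60]
i=61 'b': node 12→15  → match P1@[61:61],P5@[59:61]
i=62 'b': node 15→2 ·f  → match P1@[62:62]
i=63 'a': node 2→0 ·f

Matches: [[0,1],[1,1],[3,3],[4,0],[4,1],[4,5],[5,1],[6,1],[7,1],[8,1],[10,3],[11,0],[11,1],[11,5],[14,3],[17,1],[20,3],[22,3],[25,1],[28,1],[29,2],[32,1],[33,1],[34,1],[36,3],[37,0],[37,1],[37,5],[38,1],[40,1],[42,3],[43,4],[48,3],[49,1],[49,5],[50,1],[52,3],[53,0],[53,1],[53,5],[55,3],[56,1],[56,5],[60,3],[61,1],[61,5],[62,1]]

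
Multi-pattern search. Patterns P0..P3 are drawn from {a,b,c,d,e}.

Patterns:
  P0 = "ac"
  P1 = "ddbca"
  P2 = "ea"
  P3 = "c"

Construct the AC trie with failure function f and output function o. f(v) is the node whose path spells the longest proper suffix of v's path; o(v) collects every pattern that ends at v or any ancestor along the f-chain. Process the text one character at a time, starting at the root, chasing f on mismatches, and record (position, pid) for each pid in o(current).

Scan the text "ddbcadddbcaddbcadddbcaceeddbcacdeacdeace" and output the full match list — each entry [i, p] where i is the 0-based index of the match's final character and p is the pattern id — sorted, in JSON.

Build:
Trie nodes:
  0='ε' goto a→1 c→10 d→3 e→8
  1='a' goto c→2
  2='ac' goto ·  [P0 ends]
  3='d' goto d→4
  4='dd' goto b→5
  5='ddb' goto c→6
  6='ddbc' goto a→7
  7='ddbca' goto ·  [P1 ends]
  8='e' goto a→9
  9='ea' goto ·  [P2 ends]
  10='c' goto ·  [P3 ends]

Failure links (BFS by depth):
  fail(1) 'a': from fail(0)=0 chase 'a': 0 ⇒ 0;  out=∅∪out(0)=∅
  fail(3) 'd': from fail(0)=0 chase 'd': 0 ⇒ 0;  out=∅∪out(0)=∅
  fail(8) 'e': from fail(0)=0 chase 'e': 0 ⇒ 0;  out=∅∪out(0)=∅
  fail(10) 'c': from fail(0)=0 chase 'c': 0 ⇒ 0;  out={3}∪out(0)={3}
  fail(2) 'ac': from fail(1)=0 chase 'c': 0 ⇒ 10;  out={0}∪out(10)={0,3}
  fail(4) 'dd': from fail(3)=0 chase 'd': 0 ⇒ 3;  out=∅∪out(3)=∅
  fail(9) 'ea': from fail(8)=0 chase 'a': 0 ⇒ 1;  out={2}∪out(1)={2}
  fail(5) 'ddb': from fail(4)=3 chase 'b': 3→0 ⇒ 0;  out=∅∪out(0)=∅
  fail(6) 'ddbc': from fail(5)=0 chase 'c': 0 ⇒ 10;  out=∅∪out(10)={3}
  fail(7) 'ddbca': from fail(6)=10 chase 'a': 10→0 ⇒ 1;  out={1}∪out(1)={1}

Scan:
[0] read 'd'  n0⇒n3
[1] read 'd'  n3⇒n4
[2] read 'b'  n4⇒n5
[3] read 'c'  n5⇒n6  ** P3@[3:3]
[4] read 'a'  n6⇒n7  ** P1@[0:4]
[5] read 'd'  n7⇒n3 (via fail)
[6] read 'd'  n3⇒n4
[7] read 'd'  n4⇒n4 (via fail)
[8] read 'b'  n4⇒n5
[9] read 'c'  n5⇒n6  ** P3@[9:9]
[10] read 'a'  n6⇒n7  ** P1@[6:10]
[11] read 'd'  n7⇒n3 (via fail)
[12] read 'd'  n3⇒n4
[13] read 'b'  n4⇒n5
[14] read 'c'  n5⇒n6  ** P3@[14:14]
[15] read 'a'  n6⇒n7  ** P1@[11:15]
[16] read 'd'  n7⇒n3 (via fail)
[17] read 'd'  n3⇒n4
[18] read 'd'  n4⇒n4 (via fail)
[19] read 'b'  n4⇒n5
[20] read 'c'  n5⇒n6  ** P3@[20:20]
[21] read 'a'  n6⇒n7  ** P1@[17:21]
[22] read 'c'  n7⇒n2 (via fail)  ** P0@[21:22],P3@[22:22]
[23] read 'e'  n2⇒n8 (via fail)
[24] read 'e'  n8⇒n8 (via fail)
[25] read 'd'  n8⇒n3 (via fail)
[26] read 'd'  n3⇒n4
[27] read 'b'  n4⇒n5
[28] read 'c'  n5⇒n6  ** P3@[28:28]
[29] read 'a'  n6⇒n7  ** P1@[25:29]
[30] read 'c'  n7⇒n2 (via fail)  ** P0@[29:30],P3@[30:30]
[31] read 'd'  n2⇒n3 (via fail)
[32] read 'e'  n3⇒n8 (via fail)
[33] read 'a'  n8⇒n9  ** P2@[32:33]
[34] read 'c'  n9⇒n2 (via fail)  ** P0@[33:34],P3@[34:34]
[35] read 'd'  n2⇒n3 (via fail)
[36] read 'e'  n3⇒n8 (via fail)
[37] read 'a'  n8⇒n9  ** P2@[36:37]
[38] read 'c'  n9⇒n2 (via fail)  ** P0@[37:38],P3@[38:38]
[39] read 'e'  n2⇒n8 (via fail)

Result: [[3,3],[4,1],[9,3],[10,1],[14,3],[15,1],[20,3],[21,1],[22,0],[22,3],[28,3],[29,1],[30,0],[30,3],[33,2],[34,0],[34,3],[37,2],[38,0],[38,3]]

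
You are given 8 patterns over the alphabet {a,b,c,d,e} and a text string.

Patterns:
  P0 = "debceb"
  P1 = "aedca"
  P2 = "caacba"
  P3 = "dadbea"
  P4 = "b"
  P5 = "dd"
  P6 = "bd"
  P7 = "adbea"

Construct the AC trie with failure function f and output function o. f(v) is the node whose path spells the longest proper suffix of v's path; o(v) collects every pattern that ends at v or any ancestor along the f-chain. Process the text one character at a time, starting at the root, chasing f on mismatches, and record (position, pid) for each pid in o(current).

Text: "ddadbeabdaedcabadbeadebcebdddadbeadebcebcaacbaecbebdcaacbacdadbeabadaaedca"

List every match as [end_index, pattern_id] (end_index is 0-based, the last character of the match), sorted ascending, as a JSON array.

Construct AC machine:
Trie (insert patterns):
  n0 'ε': a→7 b→23 c→12 d→1
  n1 'd': a→18 d→24 e→2
  n2 'de': b→3
  n3 'deb': c→4
  n4 'debc': e→5
  n5 'debce': b→6
  n6 'debceb': ·  ←P0
  n7 'a': d→26 e→8
  n8 'ae': d→9
  n9 'aed': c→10
  n10 'aedc': a→11
  n11 'aedca': ·  ←P1
  n12 'c': a→13
  n13 'ca': a→14
  n14 'caa': c→15
  n15 'caac': b→16
  n16 'caacb': a→17
  n17 'caacba': ·  ←P2
  n18 'da': d→19
  n19 'dad': b→20
  n20 'dadb': e→21
  n21 'dadbe': a→22
  n22 'dadbea': ·  ←P3
  n23 'b': d→25  ←P4
  n24 'dd': ·  ←P5
  n25 'bd': ·  ←P6
  n26 'ad': b→27
  n27 'adb': e→28
  n28 'adbe': a→29
  n29 'adbea': ·  ←P7

Failure links (BFS by depth):
  n1('d'): parent n0 fail=0; on 'd' 0 → fail=0;  out ∅∪∅=∅
  n7('a'): parent n0 fail=0; on 'a' 0 → fail=0;  out ∅∪∅=∅
  n12('c'): parent n0 fail=0; on 'c' 0 → fail=0;  out ∅∪∅=∅
  n23('b'): parent n0 fail=0; on 'b' 0 → fail=0;  out {4}∪∅={4}
  n2('de'): parent n1 fail=0; on 'e' 0 → fail=0;  out ∅∪∅=∅
  n8('ae'): parent n7 fail=0; on 'e' 0 → fail=0;  out ∅∪∅=∅
  n13('ca'): parent n12 fail=0; on 'a' 0 → fail=7;  out ∅∪∅=∅
  n18('da'): parent n1 fail=0; on 'a' 0 → fail=7;  out ∅∪∅=∅
  n24('dd'): parent n1 fail=0; on 'd' 0 → fail=1;  out {5}∪∅={5}
  n25('bd'): parent n23 fail=0; on 'd' 0 → fail=1;  out {6}∪∅={6}
  n26('ad'): parent n7 fail=0; on 'd' 0 → fail=1;  out ∅∪∅=∅
  n3('deb'): parent n2 fail=0; on 'b' 0 → fail=23;  out ∅∪{4}={4}
  n9('aed'): parent n8 fail=0; on 'd' 0 → fail=1;  out ∅∪∅=∅
  n14('caa'): parent n13 fail=7; on 'a' 7→0 → fail=7;  out ∅∪∅=∅
  n19('dad'): parent n18 fail=7; on 'd' 7 → fail=26;  out ∅∪∅=∅
  n27('adb'): parent n26 fail=1; on 'b' 1→0 → fail=23;  out ∅∪{4}={4}
  n4('debc'): parent n3 fail=23; on 'c' 23→0 → fail=12;  out ∅∪∅=∅
  n10('aedc'): parent n9 fail=1; on 'c' 1→0 → fail=12;  out ∅∪∅=∅
  n15('caac'): parent n14 fail=7; on 'c' 7→0 → fail=12;  out ∅∪∅=∅
  n20('dadb'): parent n19 fail=26; on 'b' 26 → fail=27;  out ∅∪{4}={4}
  n28('adbe'): parent n27 fail=23; on 'e' 23→0 → fail=0;  out ∅∪∅=∅
  n5('debce'): parent n4 fail=12; on 'e' 12→0 → fail=0;  out ∅∪∅=∅
  n11('aedca'): parent n10 fail=12; on 'a' 12 → fail=13;  out {1}∪∅={1}
  n16('caacb'): parent n15 fail=12; on 'b' 12→0 → fail=23;  out ∅∪{4}={4}
  n21('dadbe'): parent n20 fail=27; on 'e' 27 → fail=28;  out ∅∪∅=∅
  n29('adbea'): parent n28 fail=0; on 'a' 0 → fail=7;  out {7}∪∅={7}
  n6('debceb'): parent n5 fail=0; on 'b' 0 → fail=23;  out {0}∪{4}={0,4}
  n17('caacba'): parent n16 fail=23; on 'a' 23→0 → fail=7;  out {2}∪∅={2}
  n22('dadbea'): parent n21 fail=28; on 'a' 28 → fail=29;  out {3}∪{7}={3,7}

Text stream:
i=0 'd': node 0→1
i=1 'd': node 1→24  → match P5@[0:1]
i=2 'a': node 24→18 ·f
i=3 'd': node 18→19
i=4 'b': node 19→20  → match P4@[4:4]
i=5 'e': node 20→21
i=6 'a': node 21→22  → match P3@[1:6],P7@[2:6]
i=7 'b': node 22→23 ·f  → match P4@[7:7]
i=8 'd': node 23→25  → match P6@[7:8]
i=9 'a': node 25→18 ·f
i=10 'e': node 18→8 ·f
i=11 'd': node 8→9
i=12 'c': node 9→10
i=13 'a': node 10→11  → match P1@[9:13]
i=14 'b': node 11→23 ·f  → match P4@[14:14]
i=15 'a': node 23→7 ·f
i=16 'd': node 7→26
i=17 'b': node 26→27  → match P4@[17:17]
i=18 'e': node 27→28
i=19 'a': node 28→29  → match P7@[15:19]
i=20 'd': node 29→26 ·f
i=21 'e': node 26→2 ·f
i=22 'b': node 2→3  → match P4@[22:22]
i=23 'c': node 3→4
i=24 'e': node 4→5
i=25 'b': node 5→6  → match P0@[20:25],P4@[25:25]
i=26 'd': node 6→25 ·f  → match P6@[25:26]
i=27 'd': node 25→24 ·f  → match P5@[26:27]
i=28 'd': node 24→24 ·f  → match P5@[27:28]
i=29 'a': node 24→18 ·f
i=30 'd': node 18→19
i=31 'b': node 19→20  → match P4@[31:31]
i=32 'e': node 20→21
i=33 'a': node 21→22  → match P3@[28:33],P7@[29:33]
i=34 'd': node 22→26 ·f
i=35 'e': node 26→2 ·f
i=36 'b': node 2→3  → match P4@[36:36]
i=37 'c': node 3→4
i=38 'e': node 4→5
i=39 'b': node 5→6  → match P0@[34:39],P4@[39:39]
i=40 'c': node 6→12 ·f
i=41 'a': node 12→13
i=42 'a': node 13→14
i=43 'c': node 14→15
i=44 'b': node 15→16  → match P4@[44:44]
i=45 'a': node 16→17  → match P2@[40:45]
i=46 'e': node 17→8 ·f
i=47 'c': node 8→12 ·f
i=48 'b': node 12→23 ·f  → match P4@[48:48]
i=49 'e': node 23→0 ·f
i=50 'b': node 0→23  → match P4@[50:50]
i=51 'd': node 23→25  → match P6@[50:51]
i=52 'c': node 25→12 ·f
i=53 'a': node 12→13
i=54 'a': node 13→14
i=55 'c': node 14→15
i=56 'b': node 15→16  → match P4@[56:56]
i=57 'a': node 16→17  → match P2@[52:57]
i=58 'c': node 17→12 ·f
i=59 'd': node 12→1 ·f
i=60 'a': node 1→18
i=61 'd': node 18→19
i=62 'b': node 19→20  → match P4@[62:62]
i=63 'e': node 20→21
i=64 'a': node 21→22  → match P3@[59:64],P7@[60:64]
i=65 'b': node 22→23 ·f  → match P4@[65:65]
i=66 'a': node 23→7 ·f
i=67 'd': node 7→26
i=68 'a': node 26→18 ·f
i=69 'a': node 18→7 ·f
i=70 'e': node 7→8
i=71 'd': node 8→9
i=72 'c': node 9→10
i=73 'a': node 10→11  → match P1@[69:73]

Result: [[1,5],[4,4],[6,3],[6,7],[7,4],[8,6],[13,1],[14,4],[17,4],[19,7],[22,4],[25,0],[25,4],[26,6],[27,5],[28,5],[31,4],[33,3],[33,7],[36,4],[39,0],[39,4],[44,4],[45,2],[48,4],[50,4],[51,6],[56,4],[57,2],[62,4],[64,3],[64,7],[65,4],[73,1]]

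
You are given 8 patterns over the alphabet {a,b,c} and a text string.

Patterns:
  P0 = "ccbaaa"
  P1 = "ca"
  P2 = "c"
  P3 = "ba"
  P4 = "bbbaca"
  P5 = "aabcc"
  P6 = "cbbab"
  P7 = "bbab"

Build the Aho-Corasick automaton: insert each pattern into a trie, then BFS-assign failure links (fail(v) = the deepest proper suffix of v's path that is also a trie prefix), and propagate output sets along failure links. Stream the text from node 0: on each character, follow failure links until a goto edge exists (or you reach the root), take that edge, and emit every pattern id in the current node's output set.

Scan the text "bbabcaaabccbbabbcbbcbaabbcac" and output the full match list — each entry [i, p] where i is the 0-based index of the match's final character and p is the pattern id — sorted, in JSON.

Build:
Trie (insert patterns):
  0='ε' goto a→15 b→8 c→1
  1='c' goto a→7 b→20 c→2  ←P2
  2='cc' goto b→3
  3='ccb' goto a→4
  4='ccba' goto a→5
  5='ccbaa' goto a→6
  6='ccbaaa' goto ·  ←P0
  7='ca' goto ·  ←P1
  8='b' goto a→9 b→10
  9='ba' goto ·  ←P3
  10='bb' goto a→24 b→11
  11='bbb' goto a→12
  12='bbba' goto c→13
  13='bbbac' goto a→14
  14='bbbaca' goto ·  ←P4
  15='a' goto a→16
  16='aa' goto b→17
  17='aab' goto c→18
  18='aabc' goto c→19
  19='aabcc' goto ·  ←P5
  20='cb' goto b→21
  21='cbb' goto a→22
  22='cbba' goto b→23
  23='cbbab' goto ·  ←P6
  24='bba' goto b→25
  25='bbab' goto ·  ←P7

Failure links (BFS by depth):
  n1('c'): parent n0 fail=0; on 'c' 0 → fail=0;  out {2}∪∅={2}
  n8('b'): parent n0 fail=0; on 'b' 0 → fail=0;  out ∅∪∅=∅
  n15('a'): parent n0 fail=0; on 'a' 0 → fail=0;  out ∅∪∅=∅
  n2('cc'): parent n1 fail=0; on 'c' 0 → fail=1;  out ∅∪{2}={2}
  n7('ca'): parent n1 fail=0; on 'a' 0 → fail=15;  out {1}∪∅={1}
  n9('ba'): parent n8 fail=0; on 'a' 0 → fail=15;  out {3}∪∅={3}
  n10('bb'): parent n8 fail=0; on 'b' 0 → fail=8;  out ∅∪∅=∅
  n16('aa'): parent n15 fail=0; on 'a' 0 → fail=15;  out ∅∪∅=∅
  n20('cb'): parent n1 fail=0; on 'b' 0 → fail=8;  out ∅∪∅=∅
  n3('ccb'): parent n2 fail=1; on 'b' 1 → fail=20;  out ∅∪∅=∅
  n11('bbb'): parent n10 fail=8; on 'b' 8 → fail=10;  out ∅∪∅=∅
  n17('aab'): parent n16 fail=15; on 'b' 15→0 → fail=8;  out ∅∪∅=∅
  n21('cbb'): parent n20 fail=8; on 'b' 8 → fail=10;  out ∅∪∅=∅
  n24('bba'): parent n10 fail=8; on 'a' 8 → fail=9;  out ∅∪{3}={3}
  n4('ccba'): parent n3 fail=20; on 'a' 20→8 → fail=9;  out ∅∪{3}={3}
  n12('bbba'): parent n11 fail=10; on 'a' 10 → fail=24;  out ∅∪{3}={3}
  n18('aabc'): parent n17 fail=8; on 'c' 8→0 → fail=1;  out ∅∪{2}={2}
  n22('cbba'): parent n21 fail=10; on 'a' 10 → fail=24;  out ∅∪{3}={3}
  n25('bbab'): parent n24 fail=9; on 'b' 9→15→0 → fail=8;  out {7}∪∅={7}
  n5('ccbaa'): parent n4 fail=9; on 'a' 9→15 → fail=16;  out ∅∪∅=∅
  n13('bbbac'): parent n12 fail=24; on 'c' 24→9→15→0 → fail=1;  out ∅∪{2}={2}
  n19('aabcc'): parent n18 fail=1; on 'c' 1 → fail=2;  out {5}∪{2}={2,5}
  n23('cbbab'): parent n22 fail=24; on 'b' 24 → fail=25;  out {6}∪{7}={6,7}
  n6('ccbaaa'): parent n5 fail=16; on 'a' 16→15 → fail=16;  out {0}∪∅={0}
  n14('bbbaca'): parent n13 fail=1; on 'a' 1 → fail=7;  out {4}∪{1}={1,4}

Text stream:
[0] read 'b'  n0⇒n8
[1] read 'b'  n8⇒n10
[2] read 'a'  n10⇒n24  → match P3@[1:2]
[3] read 'b'  n24⇒n25  → match P7@[0:3]
[4] read 'c'  n25⇒n1 ·f  → match P2@[4:4]
[5] read 'a'  n1⇒n7  → match P1@[4:5]
[6] read 'a'  n7⇒n16 ·f
[7] read 'a'  n16⇒n16 ·f
[8] read 'b'  n16⇒n17
[9] read 'c'  n17⇒n18  → match P2@[9:9]
[10] read 'c'  n18⇒n19  → match P2@[10:10],P5@[6:10]
[11] read 'b'  n19⇒n3 ·f
[12] read 'b'  n3⇒n21 ·f
[13] read 'a'  n21⇒n22  → match P3@[12:13]
[14] read 'b'  n22⇒n23  → match P6@[10:14],P7@[11:14]
[15] read 'b'  n23⇒n10 ·f
[16] read 'c'  n10⇒n1 ·f  → match P2@[16:16]
[17] read 'b'  n1⇒n20
[18] read 'b'  n20⇒n21
[19] read 'c'  n21⇒n1 ·f  → match P2@[19:19]
[20] read 'b'  n1⇒n20
[21] read 'a'  n20⇒n9 ·f  → match P3@[20:21]
[22] read 'a'  n9⇒n16 ·f
[23] read 'b'  n16⇒n17
[24] read 'b'  n17⇒n10 ·f
[25] read 'c'  n10⇒n1 ·f  → match P2@[25:25]
[26] read 'a'  n1⇒n7  → match P1@[25:26]
[27] read 'c'  n7⇒n1 ·f  → match P2@[27:27]

Result: [[2,3],[3,7],[4,2],[5,1],[9,2],[10,2],[10,5],[13,3],[14,6],[14,7],[16,2],[19,2],[21,3],[25,2],[26,1],[27,2]]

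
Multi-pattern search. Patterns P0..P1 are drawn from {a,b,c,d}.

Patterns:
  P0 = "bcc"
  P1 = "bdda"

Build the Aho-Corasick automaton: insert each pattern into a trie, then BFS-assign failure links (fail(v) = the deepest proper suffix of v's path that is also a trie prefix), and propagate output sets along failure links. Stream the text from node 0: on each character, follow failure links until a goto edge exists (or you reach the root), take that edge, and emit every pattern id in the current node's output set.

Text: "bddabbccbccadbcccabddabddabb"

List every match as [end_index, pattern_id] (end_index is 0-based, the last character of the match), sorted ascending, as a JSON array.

Construct AC machine:
Trie nodes:
  n0 'ε': b→1
  n1 'b': c→2 d→4
  n2 'bc': c→3
  n3 'bcc': ·  [P0 ends]
  n4 'bd': d→5
  n5 'bdd': a→6
  n6 'bdda': ·  [P1 ends]

Failure links (BFS by depth):
  fail(1) 'b': from fail(0)=0 chase 'b': 0 ⇒ 0;  out=∅∪out(0)=∅
  fail(2) 'bc': from fail(1)=0 chase 'c': 0 ⇒ 0;  out=∅∪out(0)=∅
  fail(4) 'bd': from fail(1)=0 chase 'd': 0 ⇒ 0;  out=∅∪out(0)=∅
  fail(3) 'bcc': from fail(2)=0 chase 'c': 0 ⇒ 0;  out={0}∪out(0)={0}
  fail(5) 'bdd': from fail(4)=0 chase 'd': 0 ⇒ 0;  out=∅∪out(0)=∅
  fail(6) 'bdda': from fail(5)=0 chase 'a': 0 ⇒ 0;  out={1}∪out(0)={1}

Scan:
i=0 'b': node 0→1
i=1 'd': node 1→4
i=2 'd': node 4→5
i=3 'a': node 5→6  ** P1@[0:3]
i=4 'b': node 6→1 (via fail)
i=5 'b': node 1→1 (via fail)
i=6 'c': node 1→2
i=7 'c': node 2→3  ** P0@[5:7]
i=8 'b': node 3→1 (via fail)
i=9 'c': node 1→2
i=10 'c': node 2→3  ** P0@[8:10]
i=11 'a': node 3→0 (via fail)
i=12 'd': node 0→0
i=13 'b': node 0→1
i=14 'c': node 1→2
i=15 'c': node 2→3  ** P0@[13:15]
i=16 'c': node 3→0 (via fail)
i=17 'a': node 0→0
i=18 'b': node 0→1
i=19 'd': node 1→4
i=20 'd': node 4→5
i=21 'a': node 5→6  ** P1@[18:21]
i=22 'b': node 6→1 (via fail)
i=23 'd': node 1→4
i=24 'd': node 4→5
i=25 'a': node 5→6  ** P1@[22:25]
i=26 'b': node 6→1 (via fail)
i=27 'b': node 1→1 (via fail)

All matches (sorted): [[3,1],[7,0],[10,0],[15,0],[21,1],[25,1]]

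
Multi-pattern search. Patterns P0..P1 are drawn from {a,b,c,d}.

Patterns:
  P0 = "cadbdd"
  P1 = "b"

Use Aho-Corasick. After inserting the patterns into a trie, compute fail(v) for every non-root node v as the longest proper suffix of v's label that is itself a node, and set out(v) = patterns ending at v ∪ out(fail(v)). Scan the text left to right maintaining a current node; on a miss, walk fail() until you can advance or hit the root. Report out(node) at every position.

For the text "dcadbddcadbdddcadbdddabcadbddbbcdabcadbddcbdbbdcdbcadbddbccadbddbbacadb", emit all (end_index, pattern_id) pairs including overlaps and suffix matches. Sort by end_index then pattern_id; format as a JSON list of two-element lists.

Build:
Trie nodes:
  0='ε' goto b→7 c→1
  1='c' goto a→2
  2='ca' goto d→3
  3='cad' goto b→4
  4='cadb' goto d→5
  5='cadbd' goto d→6
  6='cadbdd' goto ·  ←P0
  7='b' goto ·  ←P1

BFS fail/out derivation:
  n1('c'): parent n0 fail=0; on 'c' 0 → fail=0;  out ∅∪∅=∅
  n7('b'): parent n0 fail=0; on 'b' 0 → fail=0;  out {1}∪∅={1}
  n2('ca'): parent n1 fail=0; on 'a' 0 → fail=0;  out ∅∪∅=∅
  n3('cad'): parent n2 fail=0; on 'd' 0 → fail=0;  out ∅∪∅=∅
  n4('cadb'): parent n3 fail=0; on 'b' 0 → fail=7;  out ∅∪{1}={1}
  n5('cadbd'): parent n4 fail=7; on 'd' 7→0 → fail=0;  out ∅∪∅=∅
  n6('cadbdd'): parent n5 fail=0; on 'd' 0 → fail=0;  out {0}∪∅={0}

Run:
i=0 'd': node 0→0
i=1 'c': node 0→1
i=2 'a': node 1→2
i=3 'd': node 2→3
i=4 'b': node 3→4  → match P1@[4:4]
i=5 'd': node 4→5
i=6 'd': node 5→6  → match P0@[1:6]
i=7 'c': node 6→1 (via fail)
i=8 'a': node 1→2
i=9 'd': node 2→3
i=10 'b': node 3→4  → match P1@[10:10]
i=11 'd': node 4→5
i=12 'd': node 5→6  → match P0@[7:12]
i=13 'd': node 6→0 (via fail)
i=14 'c': node 0→1
i=15 'a': node 1→2
i=16 'd': node 2→3
i=17 'b': node 3→4  → match P1@[17:17]
i=18 'd': node 4→5
i=19 'd': node 5→6  → match P0@[14:19]
i=20 'd': node 6→0 (via fail)
i=21 'a': node 0→0
i=22 'b': node 0→7  → match P1@[22:22]
i=23 'c': node 7→1 (via fail)
i=24 'a': node 1→2
i=25 'd': node 2→3
i=26 'b': node 3→4  → match P1@[26:26]
i=27 'd': node 4→5
i=28 'd': node 5→6  → match P0@[23:28]
i=29 'b': node 6→7 (via fail)  → match P1@[29:29]
i=30 'b': node 7→7 (via fail)  → match P1@[30:30]
i=31 'c': node 7→1 (via fail)
i=32 'd': node 1→0 (via fail)
i=33 'a': node 0→0
i=34 'b': node 0→7  → match P1@[34:34]
i=35 'c': node 7→1 (via fail)
i=36 'a': node 1→2
i=37 'd': node 2→3
i=38 'b': node 3→4  → match P1@[38:38]
i=39 'd': node 4→5
i=40 'd': node 5→6  → match P0@[35:40]
i=41 'c': node 6→1 (via fail)
i=42 'b': node 1→7 (via fail)  → match P1@[42:42]
i=43 'd': node 7→0 (via fail)
i=44 'b': node 0→7  → match P1@[44:44]
i=45 'b': node 7→7 (via fail)  → match P1@[45:45]
i=46 'd': node 7→0 (via fail)
i=47 'c': node 0→1
i=48 'd': node 1→0 (via fail)
i=49 'b': node 0→7  → match P1@[49:49]
i=50 'c': node 7→1 (via fail)
i=51 'a': node 1→2
i=52 'd': node 2→3
i=53 'b': node 3→4  → match P1@[53:53]
i=54 'd': node 4→5
i=55 'd': node 5→6  → match P0@[50:55]
i=56 'b': node 6→7 (via fail)  → match P1@[56:56]
i=57 'c': node 7→1 (via fail)
i=58 'c': node 1→1 (via fail)
i=59 'a': node 1→2
i=60 'd': node 2→3
i=61 'b': node 3→4  → match P1@[61:61]
i=62 'd': node 4→5
i=63 'd': node 5→6  → match P0@[58:63]
i=64 'b': node 6→7 (via fail)  → match P1@[64:64]
i=65 'b': node 7→7 (via fail)  → match P1@[65:65]
i=66 'a': node 7→0 (via fail)
i=67 'c': node 0→1
i=68 'a': node 1→2
i=69 'd': node 2→3
i=70 'b': node 3→4  → match P1@[70:70]

All matches (sorted): [[4,1],[6,0],[10,1],[12,0],[17,1],[19,0],[22,1],[26,1],[28,0],[29,1],[30,1],[34,1],[38,1],[40,0],[42,1],[44,1],[45,1],[49,1],[53,1],[55,0],[56,1],[61,1],[63,0],[64,1],[65,1],[70,1]]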